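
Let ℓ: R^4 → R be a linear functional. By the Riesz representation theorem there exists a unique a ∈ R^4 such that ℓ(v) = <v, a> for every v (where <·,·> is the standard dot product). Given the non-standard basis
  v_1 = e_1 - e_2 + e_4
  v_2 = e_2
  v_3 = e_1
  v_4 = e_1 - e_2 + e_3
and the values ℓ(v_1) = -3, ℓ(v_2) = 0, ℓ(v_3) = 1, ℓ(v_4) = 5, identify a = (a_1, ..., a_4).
a = (1, 0, 4, -4)

Write a = (a_1, ..., a_4) in the standard basis. For each basis vector v_i, ℓ(v_i) = <v_i, a> is a linear equation in the a_j's. Collect the n equations into a matrix system V a = ℓ, where row i of V is v_i (expressed in the standard basis). Since V is invertible (lower-triangular with 1s on the diagonal, up to permutation), solve by back-substitution:
  V =
[[1, -1, 0, 1],
 [0, 1, 0, 0],
 [1, 0, 0, 0],
 [1, -1, 1, 0]]
  V a = (-3, 0, 1, 5)
Solving gives a = (1, 0, 4, -4).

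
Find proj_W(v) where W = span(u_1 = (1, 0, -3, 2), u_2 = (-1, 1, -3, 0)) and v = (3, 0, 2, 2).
proj_W(v) = (217/90, -67/45, 17/10, 83/45)

Set up U = [u_1 | ... | u_2] ∈ R^(4×2). The projector onto W = col(U) is P = U (U^T U)^(-1) U^T.
Compute U^T U =
  [14, 8]
  [8, 11],
and U^T v = (1, -9).
Solve U^T U · c = U^T v for the coefficients: c = (83/90, -67/45). The projection is proj_W(v) = U c.
Check: (v - proj_W(v)) · u_1 = 0  (should be 0).
Check: (v - proj_W(v)) · u_2 = 0  (should be 0).
Result: proj_W(v) = (217/90, -67/45, 17/10, 83/45).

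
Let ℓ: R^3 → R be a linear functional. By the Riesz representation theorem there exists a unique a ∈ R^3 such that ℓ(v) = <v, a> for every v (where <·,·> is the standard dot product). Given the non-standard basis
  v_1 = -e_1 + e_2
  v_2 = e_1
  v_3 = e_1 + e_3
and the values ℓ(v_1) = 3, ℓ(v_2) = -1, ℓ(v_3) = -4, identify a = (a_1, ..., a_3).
a = (-1, 2, -3)

Write a = (a_1, ..., a_3) in the standard basis. For each basis vector v_i, ℓ(v_i) = <v_i, a> is a linear equation in the a_j's. Collect the n equations into a matrix system V a = ℓ, where row i of V is v_i (expressed in the standard basis). Since V is invertible (lower-triangular with 1s on the diagonal, up to permutation), solve by back-substitution:
  V =
[[-1, 1, 0],
 [1, 0, 0],
 [1, 0, 1]]
  V a = (3, -1, -4)
Solving gives a = (-1, 2, -3).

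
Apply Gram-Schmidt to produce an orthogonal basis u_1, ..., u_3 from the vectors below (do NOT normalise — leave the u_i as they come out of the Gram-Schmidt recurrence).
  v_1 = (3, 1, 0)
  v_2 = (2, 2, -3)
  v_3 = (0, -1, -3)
Orthogonal basis:
  u_1 = (3, 1, 0)
  u_2 = (-2/5, 6/5, -3)
  u_3 = (63/106, -189/106, -42/53)

Apply the Gram-Schmidt recurrence
  u_1 = v_1
  u_i = v_i − Σ_{j<i} ((v_i · u_j) / (u_j · u_j)) · u_j.

Step by step this gives:
  u_1 = (3, 1, 0)
  u_2 = (-2/5, 6/5, -3)
  u_3 = (63/106, -189/106, -42/53)

Orthogonality check:
  u_2 · u_1 = 0 (should be 0)
  u_3 · u_1 = 0 (should be 0)
  u_3 · u_2 = 0 (should be 0)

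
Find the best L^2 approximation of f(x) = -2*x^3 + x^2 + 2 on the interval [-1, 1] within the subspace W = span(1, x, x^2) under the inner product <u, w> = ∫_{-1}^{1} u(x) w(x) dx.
g(x) = x^2 - 6*x/5 + 2

The best approximation g ∈ W is the orthogonal projection of f onto W. Writing g = a_0 + a_1 x + a_2 x^2, the coefficients solve the normal equations G · a = b where
  G_{ij} = <φ_i, φ_j> and b_i = <f, φ_i>, with φ_0 = 1, φ_1 = x, φ_2 = x^2.
G =
  [2, 0, 2/3]
  [0, 2/3, 0]
  [2/3, 0, 2/5],
b = (14/3, -4/5, 26/15).
Solving gives a_0 = 2, a_1 = -6/5, a_2 = 1, so
  g(x) = x^2 - 6*x/5 + 2.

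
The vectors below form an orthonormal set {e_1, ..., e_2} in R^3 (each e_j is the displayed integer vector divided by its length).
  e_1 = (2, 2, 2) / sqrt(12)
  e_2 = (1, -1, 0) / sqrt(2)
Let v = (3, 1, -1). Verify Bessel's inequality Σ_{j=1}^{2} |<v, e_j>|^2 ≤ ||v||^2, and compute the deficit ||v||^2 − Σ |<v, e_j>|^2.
Σ |<v, e_j>|^2 = 5; ||v||^2 = 11; deficit = 6

Write each e_j = u_j / sqrt(<u_j, u_j>) where u_j is the displayed integer vector. Then <v, e_j> = <v, u_j> / sqrt(<u_j, u_j>), so |<v, e_j>|^2 = <v, u_j>^2 / <u_j, u_j>.
Coefficients: <v, e_1> = 6/sqrt(12), <v, e_2> = 2/sqrt(2).
Square and sum: Σ |<v, e_j>|^2 = 5.
Compute ||v||^2 = v·v = 11.
Deficit = 11 − 5 = 6 ≥ 0, confirming Bessel's inequality. (The deficit equals ||v − Σ <v,e_j> e_j||^2, the squared distance from v to span{e_j}.)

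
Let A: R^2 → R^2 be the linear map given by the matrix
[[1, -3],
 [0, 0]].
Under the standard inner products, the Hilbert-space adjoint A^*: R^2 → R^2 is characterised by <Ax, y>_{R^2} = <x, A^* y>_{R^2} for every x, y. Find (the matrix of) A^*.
A^* = A^T =
[[1, 0],
 [-3, 0]]

For real matrices with standard dot products, the defining identity <Ax, y> = <x, A^* y> gives (Ax)^T y = x^T (A^*) y, i.e. x^T A^T y = x^T (A^*) y. Since this holds for all x, y, we must have A^* = A^T. Therefore
A^* =
[[1, 0],
 [-3, 0]].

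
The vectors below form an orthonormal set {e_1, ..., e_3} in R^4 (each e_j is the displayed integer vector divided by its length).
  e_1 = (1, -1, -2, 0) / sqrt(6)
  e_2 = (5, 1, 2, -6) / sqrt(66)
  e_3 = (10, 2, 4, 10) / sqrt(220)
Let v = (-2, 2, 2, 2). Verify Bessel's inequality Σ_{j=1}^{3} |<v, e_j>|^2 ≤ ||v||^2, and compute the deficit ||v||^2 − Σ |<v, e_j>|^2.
Σ |<v, e_j>|^2 = 76/5; ||v||^2 = 16; deficit = 4/5

Write each e_j = u_j / sqrt(<u_j, u_j>) where u_j is the displayed integer vector. Then <v, e_j> = <v, u_j> / sqrt(<u_j, u_j>), so |<v, e_j>|^2 = <v, u_j>^2 / <u_j, u_j>.
Coefficients: <v, e_1> = -8/sqrt(6), <v, e_2> = -16/sqrt(66), <v, e_3> = 12/sqrt(220).
Square and sum: Σ |<v, e_j>|^2 = 76/5.
Compute ||v||^2 = v·v = 16.
Deficit = 16 − 76/5 = 4/5 ≥ 0, confirming Bessel's inequality. (The deficit equals ||v − Σ <v,e_j> e_j||^2, the squared distance from v to span{e_j}.)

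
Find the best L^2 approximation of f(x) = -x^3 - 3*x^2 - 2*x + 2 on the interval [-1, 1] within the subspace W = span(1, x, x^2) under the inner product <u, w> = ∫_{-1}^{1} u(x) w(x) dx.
g(x) = -3*x^2 - 13*x/5 + 2

The best approximation g ∈ W is the orthogonal projection of f onto W. Writing g = a_0 + a_1 x + a_2 x^2, the coefficients solve the normal equations G · a = b where
  G_{ij} = <φ_i, φ_j> and b_i = <f, φ_i>, with φ_0 = 1, φ_1 = x, φ_2 = x^2.
G =
  [2, 0, 2/3]
  [0, 2/3, 0]
  [2/3, 0, 2/5],
b = (2, -26/15, 2/15).
Solving gives a_0 = 2, a_1 = -13/5, a_2 = -3, so
  g(x) = -3*x^2 - 13*x/5 + 2.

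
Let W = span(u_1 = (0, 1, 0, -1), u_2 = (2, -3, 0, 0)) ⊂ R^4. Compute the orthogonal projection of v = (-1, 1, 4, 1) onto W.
proj_W(v) = (-20/17, 15/17, 0, 15/17)

Set up U = [u_1 | ... | u_2] ∈ R^(4×2). The projector onto W = col(U) is P = U (U^T U)^(-1) U^T.
Compute U^T U =
  [2, -3]
  [-3, 13],
and U^T v = (0, -5).
Solve U^T U · c = U^T v for the coefficients: c = (-15/17, -10/17). The projection is proj_W(v) = U c.
Check: (v - proj_W(v)) · u_1 = 0  (should be 0).
Check: (v - proj_W(v)) · u_2 = 0  (should be 0).
Result: proj_W(v) = (-20/17, 15/17, 0, 15/17).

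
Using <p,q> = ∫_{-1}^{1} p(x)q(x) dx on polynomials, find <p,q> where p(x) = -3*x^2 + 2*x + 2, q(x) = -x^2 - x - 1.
<p,q> = -52/15

Expand the product: p(x)·q(x) = 3*x^4 + x^3 - x^2 - 4*x - 2.
∫_{-1}^{1} of each monomial x^k gives [2/(k+1) if k even, 0 if k odd]. Integrating term-by-term (or equivalently evaluating the antiderivative F(x) = 3*x^5/5 + x^4/4 - x^3/3 - 2*x^2 - 2*x at the endpoints):
  F(1) − F(−1) = -209/60 − (-1/60) = -52/15.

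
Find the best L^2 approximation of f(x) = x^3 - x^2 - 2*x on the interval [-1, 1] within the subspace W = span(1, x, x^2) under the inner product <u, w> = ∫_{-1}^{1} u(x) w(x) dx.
g(x) = -x^2 - 7*x/5

The best approximation g ∈ W is the orthogonal projection of f onto W. Writing g = a_0 + a_1 x + a_2 x^2, the coefficients solve the normal equations G · a = b where
  G_{ij} = <φ_i, φ_j> and b_i = <f, φ_i>, with φ_0 = 1, φ_1 = x, φ_2 = x^2.
G =
  [2, 0, 2/3]
  [0, 2/3, 0]
  [2/3, 0, 2/5],
b = (-2/3, -14/15, -2/5).
Solving gives a_0 = 0, a_1 = -7/5, a_2 = -1, so
  g(x) = -x^2 - 7*x/5.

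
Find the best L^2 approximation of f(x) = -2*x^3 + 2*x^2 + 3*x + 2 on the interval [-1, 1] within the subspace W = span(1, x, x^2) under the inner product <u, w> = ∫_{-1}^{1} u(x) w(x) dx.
g(x) = 2*x^2 + 9*x/5 + 2

The best approximation g ∈ W is the orthogonal projection of f onto W. Writing g = a_0 + a_1 x + a_2 x^2, the coefficients solve the normal equations G · a = b where
  G_{ij} = <φ_i, φ_j> and b_i = <f, φ_i>, with φ_0 = 1, φ_1 = x, φ_2 = x^2.
G =
  [2, 0, 2/3]
  [0, 2/3, 0]
  [2/3, 0, 2/5],
b = (16/3, 6/5, 32/15).
Solving gives a_0 = 2, a_1 = 9/5, a_2 = 2, so
  g(x) = 2*x^2 + 9*x/5 + 2.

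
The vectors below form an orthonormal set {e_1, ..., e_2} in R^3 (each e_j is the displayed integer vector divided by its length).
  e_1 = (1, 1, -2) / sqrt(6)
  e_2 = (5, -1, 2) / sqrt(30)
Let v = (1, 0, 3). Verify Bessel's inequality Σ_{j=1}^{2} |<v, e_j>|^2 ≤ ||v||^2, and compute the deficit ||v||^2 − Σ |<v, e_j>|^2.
Σ |<v, e_j>|^2 = 41/5; ||v||^2 = 10; deficit = 9/5

Write each e_j = u_j / sqrt(<u_j, u_j>) where u_j is the displayed integer vector. Then <v, e_j> = <v, u_j> / sqrt(<u_j, u_j>), so |<v, e_j>|^2 = <v, u_j>^2 / <u_j, u_j>.
Coefficients: <v, e_1> = -5/sqrt(6), <v, e_2> = 11/sqrt(30).
Square and sum: Σ |<v, e_j>|^2 = 41/5.
Compute ||v||^2 = v·v = 10.
Deficit = 10 − 41/5 = 9/5 ≥ 0, confirming Bessel's inequality. (The deficit equals ||v − Σ <v,e_j> e_j||^2, the squared distance from v to span{e_j}.)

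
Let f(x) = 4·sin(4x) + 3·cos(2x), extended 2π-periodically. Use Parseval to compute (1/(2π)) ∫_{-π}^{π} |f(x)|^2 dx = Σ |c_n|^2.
Σ |c_n|^2 = 25/2

Expand |f|^2 and use orthogonality of {sin(nx), cos(mx)} on [-π, π]:
  ∫_{-π}^{π} sin(nx)^2 dx = π, ∫ cos(mx)^2 dx = π, and cross terms integrate to 0.
So ∫_{-π}^{π} f(x)^2 dx = 4^2 · π + 3^2 · π = (16 + 9)π.
Divide by 2π: (16 + 9)/2 = 25/2.
By Parseval, this equals Σ |c_n|^2.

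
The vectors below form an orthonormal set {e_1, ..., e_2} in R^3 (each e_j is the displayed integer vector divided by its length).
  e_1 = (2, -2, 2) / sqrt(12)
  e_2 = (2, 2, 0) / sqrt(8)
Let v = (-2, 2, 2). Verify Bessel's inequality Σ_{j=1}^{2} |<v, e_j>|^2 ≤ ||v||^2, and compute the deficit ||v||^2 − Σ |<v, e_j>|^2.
Σ |<v, e_j>|^2 = 4/3; ||v||^2 = 12; deficit = 32/3

Write each e_j = u_j / sqrt(<u_j, u_j>) where u_j is the displayed integer vector. Then <v, e_j> = <v, u_j> / sqrt(<u_j, u_j>), so |<v, e_j>|^2 = <v, u_j>^2 / <u_j, u_j>.
Coefficients: <v, e_1> = -4/sqrt(12), <v, e_2> = 0/sqrt(8).
Square and sum: Σ |<v, e_j>|^2 = 4/3.
Compute ||v||^2 = v·v = 12.
Deficit = 12 − 4/3 = 32/3 ≥ 0, confirming Bessel's inequality. (The deficit equals ||v − Σ <v,e_j> e_j||^2, the squared distance from v to span{e_j}.)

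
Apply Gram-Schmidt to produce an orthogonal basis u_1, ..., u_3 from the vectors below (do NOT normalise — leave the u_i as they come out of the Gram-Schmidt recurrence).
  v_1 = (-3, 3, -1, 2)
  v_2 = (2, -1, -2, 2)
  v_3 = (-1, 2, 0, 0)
Orthogonal basis:
  u_1 = (-3, 3, -1, 2)
  u_2 = (37/23, -14/23, -49/23, 52/23)
  u_3 = (31/58, 20/29, -5/58, -8/29)

Apply the Gram-Schmidt recurrence
  u_1 = v_1
  u_i = v_i − Σ_{j<i} ((v_i · u_j) / (u_j · u_j)) · u_j.

Step by step this gives:
  u_1 = (-3, 3, -1, 2)
  u_2 = (37/23, -14/23, -49/23, 52/23)
  u_3 = (31/58, 20/29, -5/58, -8/29)

Orthogonality check:
  u_2 · u_1 = 0 (should be 0)
  u_3 · u_1 = 0 (should be 0)
  u_3 · u_2 = 0 (should be 0)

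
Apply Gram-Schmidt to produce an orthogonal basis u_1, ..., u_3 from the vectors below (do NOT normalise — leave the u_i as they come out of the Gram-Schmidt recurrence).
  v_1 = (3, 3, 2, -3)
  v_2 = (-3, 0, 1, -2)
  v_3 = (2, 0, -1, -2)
Orthogonal basis:
  u_1 = (3, 3, 2, -3)
  u_2 = (-90/31, 3/31, 33/31, -65/31)
  u_3 = (206/433, -411/433, -624/433, -621/433)

Apply the Gram-Schmidt recurrence
  u_1 = v_1
  u_i = v_i − Σ_{j<i} ((v_i · u_j) / (u_j · u_j)) · u_j.

Step by step this gives:
  u_1 = (3, 3, 2, -3)
  u_2 = (-90/31, 3/31, 33/31, -65/31)
  u_3 = (206/433, -411/433, -624/433, -621/433)

Orthogonality check:
  u_2 · u_1 = 0 (should be 0)
  u_3 · u_1 = 0 (should be 0)
  u_3 · u_2 = 0 (should be 0)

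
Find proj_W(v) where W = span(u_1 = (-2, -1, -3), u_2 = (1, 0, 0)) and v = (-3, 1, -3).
proj_W(v) = (-3, -4/5, -12/5)

Set up U = [u_1 | ... | u_2] ∈ R^(3×2). The projector onto W = col(U) is P = U (U^T U)^(-1) U^T.
Compute U^T U =
  [14, -2]
  [-2, 1],
and U^T v = (14, -3).
Solve U^T U · c = U^T v for the coefficients: c = (4/5, -7/5). The projection is proj_W(v) = U c.
Check: (v - proj_W(v)) · u_1 = 0  (should be 0).
Check: (v - proj_W(v)) · u_2 = 0  (should be 0).
Result: proj_W(v) = (-3, -4/5, -12/5).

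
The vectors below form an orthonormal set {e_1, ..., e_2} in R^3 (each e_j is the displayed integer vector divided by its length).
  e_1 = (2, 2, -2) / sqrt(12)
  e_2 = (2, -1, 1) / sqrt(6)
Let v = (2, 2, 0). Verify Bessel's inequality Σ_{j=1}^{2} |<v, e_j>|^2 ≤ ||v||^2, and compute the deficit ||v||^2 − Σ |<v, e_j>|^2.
Σ |<v, e_j>|^2 = 6; ||v||^2 = 8; deficit = 2

Write each e_j = u_j / sqrt(<u_j, u_j>) where u_j is the displayed integer vector. Then <v, e_j> = <v, u_j> / sqrt(<u_j, u_j>), so |<v, e_j>|^2 = <v, u_j>^2 / <u_j, u_j>.
Coefficients: <v, e_1> = 8/sqrt(12), <v, e_2> = 2/sqrt(6).
Square and sum: Σ |<v, e_j>|^2 = 6.
Compute ||v||^2 = v·v = 8.
Deficit = 8 − 6 = 2 ≥ 0, confirming Bessel's inequality. (The deficit equals ||v − Σ <v,e_j> e_j||^2, the squared distance from v to span{e_j}.)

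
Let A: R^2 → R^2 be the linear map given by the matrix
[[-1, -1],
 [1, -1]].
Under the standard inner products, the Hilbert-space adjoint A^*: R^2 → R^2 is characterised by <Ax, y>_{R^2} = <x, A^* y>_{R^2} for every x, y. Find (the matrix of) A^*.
A^* = A^T =
[[-1, 1],
 [-1, -1]]

For real matrices with standard dot products, the defining identity <Ax, y> = <x, A^* y> gives (Ax)^T y = x^T (A^*) y, i.e. x^T A^T y = x^T (A^*) y. Since this holds for all x, y, we must have A^* = A^T. Therefore
A^* =
[[-1, 1],
 [-1, -1]].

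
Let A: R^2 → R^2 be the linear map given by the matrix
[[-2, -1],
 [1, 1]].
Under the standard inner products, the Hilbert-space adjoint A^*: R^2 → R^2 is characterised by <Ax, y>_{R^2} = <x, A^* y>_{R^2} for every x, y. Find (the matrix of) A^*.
A^* = A^T =
[[-2, 1],
 [-1, 1]]

For real matrices with standard dot products, the defining identity <Ax, y> = <x, A^* y> gives (Ax)^T y = x^T (A^*) y, i.e. x^T A^T y = x^T (A^*) y. Since this holds for all x, y, we must have A^* = A^T. Therefore
A^* =
[[-2, 1],
 [-1, 1]].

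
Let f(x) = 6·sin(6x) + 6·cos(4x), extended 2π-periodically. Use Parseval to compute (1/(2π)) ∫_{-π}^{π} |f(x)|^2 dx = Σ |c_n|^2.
Σ |c_n|^2 = 36

Expand |f|^2 and use orthogonality of {sin(nx), cos(mx)} on [-π, π]:
  ∫_{-π}^{π} sin(nx)^2 dx = π, ∫ cos(mx)^2 dx = π, and cross terms integrate to 0.
So ∫_{-π}^{π} f(x)^2 dx = 6^2 · π + 6^2 · π = (36 + 36)π.
Divide by 2π: (36 + 36)/2 = 36.
By Parseval, this equals Σ |c_n|^2.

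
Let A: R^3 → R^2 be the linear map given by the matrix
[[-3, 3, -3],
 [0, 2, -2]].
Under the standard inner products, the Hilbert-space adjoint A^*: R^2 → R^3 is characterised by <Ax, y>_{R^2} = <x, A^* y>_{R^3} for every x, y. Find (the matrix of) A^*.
A^* = A^T =
[[-3, 0],
 [3, 2],
 [-3, -2]]

For real matrices with standard dot products, the defining identity <Ax, y> = <x, A^* y> gives (Ax)^T y = x^T (A^*) y, i.e. x^T A^T y = x^T (A^*) y. Since this holds for all x, y, we must have A^* = A^T. Therefore
A^* =
[[-3, 0],
 [3, 2],
 [-3, -2]].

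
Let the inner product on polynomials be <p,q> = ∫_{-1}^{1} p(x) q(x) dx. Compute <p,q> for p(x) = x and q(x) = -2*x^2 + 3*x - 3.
<p,q> = 2

Expand the product: p(x)·q(x) = -2*x^3 + 3*x^2 - 3*x.
∫_{-1}^{1} of each monomial x^k gives [2/(k+1) if k even, 0 if k odd]. Integrating term-by-term (or equivalently evaluating the antiderivative F(x) = -x^4/2 + x^3 - 3*x^2/2 at the endpoints):
  F(1) − F(−1) = -1 − (-3) = 2.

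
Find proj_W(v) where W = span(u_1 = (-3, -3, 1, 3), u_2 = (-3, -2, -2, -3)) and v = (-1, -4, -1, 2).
proj_W(v) = (-228/89, -427/178, 65/178, 141/89)

Set up U = [u_1 | ... | u_2] ∈ R^(4×2). The projector onto W = col(U) is P = U (U^T U)^(-1) U^T.
Compute U^T U =
  [28, 4]
  [4, 26],
and U^T v = (20, 7).
Solve U^T U · c = U^T v for the coefficients: c = (123/178, 29/178). The projection is proj_W(v) = U c.
Check: (v - proj_W(v)) · u_1 = 0  (should be 0).
Check: (v - proj_W(v)) · u_2 = 0  (should be 0).
Result: proj_W(v) = (-228/89, -427/178, 65/178, 141/89).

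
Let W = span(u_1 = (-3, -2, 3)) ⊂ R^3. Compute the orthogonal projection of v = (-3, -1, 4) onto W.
proj_W(v) = (-69/22, -23/11, 69/22)

Set up U = [u_1 | ... | u_1] ∈ R^(3×1). The projector onto W = col(U) is P = U (U^T U)^(-1) U^T.
Compute U^T U =
  [22],
and U^T v = (23).
Solve U^T U · c = U^T v for the coefficients: c = (23/22). The projection is proj_W(v) = U c.
Check: (v - proj_W(v)) · u_1 = 0  (should be 0).
Result: proj_W(v) = (-69/22, -23/11, 69/22).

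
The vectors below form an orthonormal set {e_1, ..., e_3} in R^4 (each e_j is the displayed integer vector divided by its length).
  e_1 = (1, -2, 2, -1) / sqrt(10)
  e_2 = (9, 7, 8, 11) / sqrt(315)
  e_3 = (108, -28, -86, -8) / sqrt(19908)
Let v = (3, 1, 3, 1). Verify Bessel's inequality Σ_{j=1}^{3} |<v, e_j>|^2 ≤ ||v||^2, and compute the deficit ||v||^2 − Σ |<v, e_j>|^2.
Σ |<v, e_j>|^2 = 1482/79; ||v||^2 = 20; deficit = 98/79

Write each e_j = u_j / sqrt(<u_j, u_j>) where u_j is the displayed integer vector. Then <v, e_j> = <v, u_j> / sqrt(<u_j, u_j>), so |<v, e_j>|^2 = <v, u_j>^2 / <u_j, u_j>.
Coefficients: <v, e_1> = 6/sqrt(10), <v, e_2> = 69/sqrt(315), <v, e_3> = 30/sqrt(19908).
Square and sum: Σ |<v, e_j>|^2 = 1482/79.
Compute ||v||^2 = v·v = 20.
Deficit = 20 − 1482/79 = 98/79 ≥ 0, confirming Bessel's inequality. (The deficit equals ||v − Σ <v,e_j> e_j||^2, the squared distance from v to span{e_j}.)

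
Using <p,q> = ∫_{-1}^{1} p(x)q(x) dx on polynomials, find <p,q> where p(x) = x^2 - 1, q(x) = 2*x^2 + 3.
<p,q> = -68/15

Expand the product: p(x)·q(x) = 2*x^4 + x^2 - 3.
∫_{-1}^{1} of each monomial x^k gives [2/(k+1) if k even, 0 if k odd]. Integrating term-by-term (or equivalently evaluating the antiderivative F(x) = 2*x^5/5 + x^3/3 - 3*x at the endpoints):
  F(1) − F(−1) = -34/15 − (34/15) = -68/15.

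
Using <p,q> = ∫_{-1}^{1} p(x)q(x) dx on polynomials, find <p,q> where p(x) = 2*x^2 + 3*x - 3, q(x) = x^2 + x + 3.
<p,q> = -66/5

Expand the product: p(x)·q(x) = 2*x^4 + 5*x^3 + 6*x^2 + 6*x - 9.
∫_{-1}^{1} of each monomial x^k gives [2/(k+1) if k even, 0 if k odd]. Integrating term-by-term (or equivalently evaluating the antiderivative F(x) = 2*x^5/5 + 5*x^4/4 + 2*x^3 + 3*x^2 - 9*x at the endpoints):
  F(1) − F(−1) = -47/20 − (217/20) = -66/5.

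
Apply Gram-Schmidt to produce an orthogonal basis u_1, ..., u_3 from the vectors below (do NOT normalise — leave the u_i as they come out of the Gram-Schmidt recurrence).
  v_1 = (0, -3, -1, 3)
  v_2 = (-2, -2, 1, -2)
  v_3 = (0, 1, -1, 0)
Orthogonal basis:
  u_1 = (0, -3, -1, 3)
  u_2 = (-2, -41/19, 18/19, -35/19)
  u_3 = (-59/123, 1/6, -36/41, -31/246)

Apply the Gram-Schmidt recurrence
  u_1 = v_1
  u_i = v_i − Σ_{j<i} ((v_i · u_j) / (u_j · u_j)) · u_j.

Step by step this gives:
  u_1 = (0, -3, -1, 3)
  u_2 = (-2, -41/19, 18/19, -35/19)
  u_3 = (-59/123, 1/6, -36/41, -31/246)

Orthogonality check:
  u_2 · u_1 = 0 (should be 0)
  u_3 · u_1 = 0 (should be 0)
  u_3 · u_2 = 0 (should be 0)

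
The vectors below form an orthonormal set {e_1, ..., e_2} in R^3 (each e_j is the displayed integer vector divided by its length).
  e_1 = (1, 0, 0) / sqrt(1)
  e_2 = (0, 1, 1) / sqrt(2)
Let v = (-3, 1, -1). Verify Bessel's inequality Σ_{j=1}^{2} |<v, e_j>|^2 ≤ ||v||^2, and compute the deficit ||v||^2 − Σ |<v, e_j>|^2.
Σ |<v, e_j>|^2 = 9; ||v||^2 = 11; deficit = 2

Write each e_j = u_j / sqrt(<u_j, u_j>) where u_j is the displayed integer vector. Then <v, e_j> = <v, u_j> / sqrt(<u_j, u_j>), so |<v, e_j>|^2 = <v, u_j>^2 / <u_j, u_j>.
Coefficients: <v, e_1> = -3/sqrt(1), <v, e_2> = 0/sqrt(2).
Square and sum: Σ |<v, e_j>|^2 = 9.
Compute ||v||^2 = v·v = 11.
Deficit = 11 − 9 = 2 ≥ 0, confirming Bessel's inequality. (The deficit equals ||v − Σ <v,e_j> e_j||^2, the squared distance from v to span{e_j}.)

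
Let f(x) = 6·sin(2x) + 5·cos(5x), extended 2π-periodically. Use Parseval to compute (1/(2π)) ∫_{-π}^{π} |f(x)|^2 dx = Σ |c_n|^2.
Σ |c_n|^2 = 61/2

Expand |f|^2 and use orthogonality of {sin(nx), cos(mx)} on [-π, π]:
  ∫_{-π}^{π} sin(nx)^2 dx = π, ∫ cos(mx)^2 dx = π, and cross terms integrate to 0.
So ∫_{-π}^{π} f(x)^2 dx = 6^2 · π + 5^2 · π = (36 + 25)π.
Divide by 2π: (36 + 25)/2 = 61/2.
By Parseval, this equals Σ |c_n|^2.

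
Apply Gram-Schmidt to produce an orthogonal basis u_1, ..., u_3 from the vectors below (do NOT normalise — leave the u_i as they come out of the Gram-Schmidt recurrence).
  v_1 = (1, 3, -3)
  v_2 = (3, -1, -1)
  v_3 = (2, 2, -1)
Orthogonal basis:
  u_1 = (1, 3, -3)
  u_2 = (54/19, -28/19, -10/19)
  u_3 = (27/50, 18/25, 9/10)

Apply the Gram-Schmidt recurrence
  u_1 = v_1
  u_i = v_i − Σ_{j<i} ((v_i · u_j) / (u_j · u_j)) · u_j.

Step by step this gives:
  u_1 = (1, 3, -3)
  u_2 = (54/19, -28/19, -10/19)
  u_3 = (27/50, 18/25, 9/10)

Orthogonality check:
  u_2 · u_1 = 0 (should be 0)
  u_3 · u_1 = 0 (should be 0)
  u_3 · u_2 = 0 (should be 0)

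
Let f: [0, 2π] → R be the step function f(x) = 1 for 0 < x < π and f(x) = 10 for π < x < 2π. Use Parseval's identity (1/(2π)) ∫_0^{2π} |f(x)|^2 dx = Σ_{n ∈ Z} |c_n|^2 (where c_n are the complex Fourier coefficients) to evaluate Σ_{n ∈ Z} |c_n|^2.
Σ |c_n|^2 = 101/2

Parseval equates the L^2 energy of f (normalised by 1/(2π)) with the ℓ^2 sum of its Fourier coefficients: (1/(2π)) ∫_0^{2π} |f|^2 = Σ |c_n|^2.
Compute the left side: (1/(2π)) [∫_0^π 1^2 dx + ∫_π^{2π} 10^2 dx] = (1/(2π)) · (1π + 100π) = (1 + 100)/2 = 101/2.
So Σ_{n ∈ Z} |c_n|^2 = 101/2.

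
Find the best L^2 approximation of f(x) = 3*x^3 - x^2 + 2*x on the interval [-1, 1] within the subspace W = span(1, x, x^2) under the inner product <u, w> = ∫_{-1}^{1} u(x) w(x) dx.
g(x) = -x^2 + 19*x/5

The best approximation g ∈ W is the orthogonal projection of f onto W. Writing g = a_0 + a_1 x + a_2 x^2, the coefficients solve the normal equations G · a = b where
  G_{ij} = <φ_i, φ_j> and b_i = <f, φ_i>, with φ_0 = 1, φ_1 = x, φ_2 = x^2.
G =
  [2, 0, 2/3]
  [0, 2/3, 0]
  [2/3, 0, 2/5],
b = (-2/3, 38/15, -2/5).
Solving gives a_0 = 0, a_1 = 19/5, a_2 = -1, so
  g(x) = -x^2 + 19*x/5.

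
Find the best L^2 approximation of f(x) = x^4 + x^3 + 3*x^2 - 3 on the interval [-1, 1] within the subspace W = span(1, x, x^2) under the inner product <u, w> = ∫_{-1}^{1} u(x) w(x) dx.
g(x) = 27*x^2/7 + 3*x/5 - 108/35

The best approximation g ∈ W is the orthogonal projection of f onto W. Writing g = a_0 + a_1 x + a_2 x^2, the coefficients solve the normal equations G · a = b where
  G_{ij} = <φ_i, φ_j> and b_i = <f, φ_i>, with φ_0 = 1, φ_1 = x, φ_2 = x^2.
G =
  [2, 0, 2/3]
  [0, 2/3, 0]
  [2/3, 0, 2/5],
b = (-18/5, 2/5, -18/35).
Solving gives a_0 = -108/35, a_1 = 3/5, a_2 = 27/7, so
  g(x) = 27*x^2/7 + 3*x/5 - 108/35.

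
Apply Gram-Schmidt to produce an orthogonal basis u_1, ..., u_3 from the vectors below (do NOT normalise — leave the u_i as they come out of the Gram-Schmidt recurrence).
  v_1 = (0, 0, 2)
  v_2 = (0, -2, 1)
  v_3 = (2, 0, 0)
Orthogonal basis:
  u_1 = (0, 0, 2)
  u_2 = (0, -2, 0)
  u_3 = (2, 0, 0)

Apply the Gram-Schmidt recurrence
  u_1 = v_1
  u_i = v_i − Σ_{j<i} ((v_i · u_j) / (u_j · u_j)) · u_j.

Step by step this gives:
  u_1 = (0, 0, 2)
  u_2 = (0, -2, 0)
  u_3 = (2, 0, 0)

Orthogonality check:
  u_2 · u_1 = 0 (should be 0)
  u_3 · u_1 = 0 (should be 0)
  u_3 · u_2 = 0 (should be 0)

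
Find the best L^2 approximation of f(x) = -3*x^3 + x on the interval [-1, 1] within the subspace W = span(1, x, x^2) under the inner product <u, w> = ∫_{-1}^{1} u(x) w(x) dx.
g(x) = -4*x/5

The best approximation g ∈ W is the orthogonal projection of f onto W. Writing g = a_0 + a_1 x + a_2 x^2, the coefficients solve the normal equations G · a = b where
  G_{ij} = <φ_i, φ_j> and b_i = <f, φ_i>, with φ_0 = 1, φ_1 = x, φ_2 = x^2.
G =
  [2, 0, 2/3]
  [0, 2/3, 0]
  [2/3, 0, 2/5],
b = (0, -8/15, 0).
Solving gives a_0 = 0, a_1 = -4/5, a_2 = 0, so
  g(x) = -4*x/5.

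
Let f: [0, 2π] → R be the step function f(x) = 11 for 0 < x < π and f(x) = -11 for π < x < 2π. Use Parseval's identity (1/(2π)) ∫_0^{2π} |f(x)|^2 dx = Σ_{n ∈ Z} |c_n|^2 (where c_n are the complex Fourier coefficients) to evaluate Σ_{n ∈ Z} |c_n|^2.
Σ |c_n|^2 = 121

Parseval equates the L^2 energy of f (normalised by 1/(2π)) with the ℓ^2 sum of its Fourier coefficients: (1/(2π)) ∫_0^{2π} |f|^2 = Σ |c_n|^2.
Compute the left side: (1/(2π)) [∫_0^π 11^2 dx + ∫_π^{2π} (-11)^2 dx] = (1/(2π)) · (121π + 121π) = (121 + 121)/2 = 121.
So Σ_{n ∈ Z} |c_n|^2 = 121.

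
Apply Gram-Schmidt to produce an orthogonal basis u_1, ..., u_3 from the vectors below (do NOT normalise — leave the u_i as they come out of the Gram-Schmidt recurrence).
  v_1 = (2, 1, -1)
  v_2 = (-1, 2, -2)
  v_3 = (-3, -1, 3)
Orthogonal basis:
  u_1 = (2, 1, -1)
  u_2 = (-5/3, 5/3, -5/3)
  u_3 = (0, 1, 1)

Apply the Gram-Schmidt recurrence
  u_1 = v_1
  u_i = v_i − Σ_{j<i} ((v_i · u_j) / (u_j · u_j)) · u_j.

Step by step this gives:
  u_1 = (2, 1, -1)
  u_2 = (-5/3, 5/3, -5/3)
  u_3 = (0, 1, 1)

Orthogonality check:
  u_2 · u_1 = 0 (should be 0)
  u_3 · u_1 = 0 (should be 0)
  u_3 · u_2 = 0 (should be 0)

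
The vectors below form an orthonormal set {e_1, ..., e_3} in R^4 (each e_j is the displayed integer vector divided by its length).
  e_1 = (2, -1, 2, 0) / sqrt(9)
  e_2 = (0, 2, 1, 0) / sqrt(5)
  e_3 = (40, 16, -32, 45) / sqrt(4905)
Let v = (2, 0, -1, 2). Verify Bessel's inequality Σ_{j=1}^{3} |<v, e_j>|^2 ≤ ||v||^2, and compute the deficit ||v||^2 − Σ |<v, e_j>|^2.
Σ |<v, e_j>|^2 = 977/109; ||v||^2 = 9; deficit = 4/109

Write each e_j = u_j / sqrt(<u_j, u_j>) where u_j is the displayed integer vector. Then <v, e_j> = <v, u_j> / sqrt(<u_j, u_j>), so |<v, e_j>|^2 = <v, u_j>^2 / <u_j, u_j>.
Coefficients: <v, e_1> = 2/sqrt(9), <v, e_2> = -1/sqrt(5), <v, e_3> = 202/sqrt(4905).
Square and sum: Σ |<v, e_j>|^2 = 977/109.
Compute ||v||^2 = v·v = 9.
Deficit = 9 − 977/109 = 4/109 ≥ 0, confirming Bessel's inequality. (The deficit equals ||v − Σ <v,e_j> e_j||^2, the squared distance from v to span{e_j}.)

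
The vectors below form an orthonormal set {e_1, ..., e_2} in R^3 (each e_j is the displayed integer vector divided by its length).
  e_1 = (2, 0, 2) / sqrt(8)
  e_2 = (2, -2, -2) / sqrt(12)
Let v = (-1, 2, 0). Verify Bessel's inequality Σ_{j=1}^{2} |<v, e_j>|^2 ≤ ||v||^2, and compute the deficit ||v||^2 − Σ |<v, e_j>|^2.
Σ |<v, e_j>|^2 = 7/2; ||v||^2 = 5; deficit = 3/2

Write each e_j = u_j / sqrt(<u_j, u_j>) where u_j is the displayed integer vector. Then <v, e_j> = <v, u_j> / sqrt(<u_j, u_j>), so |<v, e_j>|^2 = <v, u_j>^2 / <u_j, u_j>.
Coefficients: <v, e_1> = -2/sqrt(8), <v, e_2> = -6/sqrt(12).
Square and sum: Σ |<v, e_j>|^2 = 7/2.
Compute ||v||^2 = v·v = 5.
Deficit = 5 − 7/2 = 3/2 ≥ 0, confirming Bessel's inequality. (The deficit equals ||v − Σ <v,e_j> e_j||^2, the squared distance from v to span{e_j}.)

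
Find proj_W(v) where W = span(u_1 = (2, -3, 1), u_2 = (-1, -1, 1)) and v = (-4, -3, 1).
proj_W(v) = (-64/19, -39/19, 49/19)

Set up U = [u_1 | ... | u_2] ∈ R^(3×2). The projector onto W = col(U) is P = U (U^T U)^(-1) U^T.
Compute U^T U =
  [14, 2]
  [2, 3],
and U^T v = (2, 8).
Solve U^T U · c = U^T v for the coefficients: c = (-5/19, 54/19). The projection is proj_W(v) = U c.
Check: (v - proj_W(v)) · u_1 = 0  (should be 0).
Check: (v - proj_W(v)) · u_2 = 0  (should be 0).
Result: proj_W(v) = (-64/19, -39/19, 49/19).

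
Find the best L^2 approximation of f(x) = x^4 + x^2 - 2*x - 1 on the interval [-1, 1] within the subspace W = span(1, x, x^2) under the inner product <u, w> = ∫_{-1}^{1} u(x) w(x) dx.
g(x) = 13*x^2/7 - 2*x - 38/35

The best approximation g ∈ W is the orthogonal projection of f onto W. Writing g = a_0 + a_1 x + a_2 x^2, the coefficients solve the normal equations G · a = b where
  G_{ij} = <φ_i, φ_j> and b_i = <f, φ_i>, with φ_0 = 1, φ_1 = x, φ_2 = x^2.
G =
  [2, 0, 2/3]
  [0, 2/3, 0]
  [2/3, 0, 2/5],
b = (-14/15, -4/3, 2/105).
Solving gives a_0 = -38/35, a_1 = -2, a_2 = 13/7, so
  g(x) = 13*x^2/7 - 2*x - 38/35.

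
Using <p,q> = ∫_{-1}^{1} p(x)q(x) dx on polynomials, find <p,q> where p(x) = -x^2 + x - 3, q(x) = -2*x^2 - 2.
<p,q> = 272/15

Expand the product: p(x)·q(x) = 2*x^4 - 2*x^3 + 8*x^2 - 2*x + 6.
∫_{-1}^{1} of each monomial x^k gives [2/(k+1) if k even, 0 if k odd]. Integrating term-by-term (or equivalently evaluating the antiderivative F(x) = 2*x^5/5 - x^4/2 + 8*x^3/3 - x^2 + 6*x at the endpoints):
  F(1) − F(−1) = 227/30 − (-317/30) = 272/15.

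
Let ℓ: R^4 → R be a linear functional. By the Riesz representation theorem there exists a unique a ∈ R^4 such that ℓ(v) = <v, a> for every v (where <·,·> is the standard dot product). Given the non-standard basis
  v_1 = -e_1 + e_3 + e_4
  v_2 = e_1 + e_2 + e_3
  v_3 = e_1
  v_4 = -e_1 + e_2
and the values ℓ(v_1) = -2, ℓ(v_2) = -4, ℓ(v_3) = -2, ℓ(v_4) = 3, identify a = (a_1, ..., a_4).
a = (-2, 1, -3, -1)

Write a = (a_1, ..., a_4) in the standard basis. For each basis vector v_i, ℓ(v_i) = <v_i, a> is a linear equation in the a_j's. Collect the n equations into a matrix system V a = ℓ, where row i of V is v_i (expressed in the standard basis). Since V is invertible (lower-triangular with 1s on the diagonal, up to permutation), solve by back-substitution:
  V =
[[-1, 0, 1, 1],
 [1, 1, 1, 0],
 [1, 0, 0, 0],
 [-1, 1, 0, 0]]
  V a = (-2, -4, -2, 3)
Solving gives a = (-2, 1, -3, -1).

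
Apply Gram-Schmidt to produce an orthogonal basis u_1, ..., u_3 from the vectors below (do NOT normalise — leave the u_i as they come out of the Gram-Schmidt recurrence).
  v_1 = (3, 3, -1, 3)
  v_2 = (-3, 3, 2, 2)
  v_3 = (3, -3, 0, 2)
Orthogonal basis:
  u_1 = (3, 3, -1, 3)
  u_2 = (-24/7, 18/7, 15/7, 11/7)
  u_3 = (63/178, -381/178, 261/178, 405/178)

Apply the Gram-Schmidt recurrence
  u_1 = v_1
  u_i = v_i − Σ_{j<i} ((v_i · u_j) / (u_j · u_j)) · u_j.

Step by step this gives:
  u_1 = (3, 3, -1, 3)
  u_2 = (-24/7, 18/7, 15/7, 11/7)
  u_3 = (63/178, -381/178, 261/178, 405/178)

Orthogonality check:
  u_2 · u_1 = 0 (should be 0)
  u_3 · u_1 = 0 (should be 0)
  u_3 · u_2 = 0 (should be 0)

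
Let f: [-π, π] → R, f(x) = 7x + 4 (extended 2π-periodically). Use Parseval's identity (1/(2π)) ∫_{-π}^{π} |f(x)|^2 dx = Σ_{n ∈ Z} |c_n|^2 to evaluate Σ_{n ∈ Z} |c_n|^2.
Σ |c_n|^2 = 49π^2/3 + 16

Expand and integrate term by term over [-π, π]:
  ∫ (7x)^2 dx = 49·(2π^3/3); ∫ 2·7·(4)·x dx = 0 (odd integrand); ∫ 4^2 dx = 16·2π.
So (1/(2π)) ∫_{-π}^{π} (7x + 4)^2 dx = 49π^2/3 + 16 = 49π^2/3 + 16.
Parseval ⇒ Σ |c_n|^2 = 49π^2/3 + 16.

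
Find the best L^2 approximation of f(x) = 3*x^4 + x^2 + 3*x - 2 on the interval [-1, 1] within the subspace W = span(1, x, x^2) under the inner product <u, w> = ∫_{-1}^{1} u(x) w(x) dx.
g(x) = 25*x^2/7 + 3*x - 79/35

The best approximation g ∈ W is the orthogonal projection of f onto W. Writing g = a_0 + a_1 x + a_2 x^2, the coefficients solve the normal equations G · a = b where
  G_{ij} = <φ_i, φ_j> and b_i = <f, φ_i>, with φ_0 = 1, φ_1 = x, φ_2 = x^2.
G =
  [2, 0, 2/3]
  [0, 2/3, 0]
  [2/3, 0, 2/5],
b = (-32/15, 2, -8/105).
Solving gives a_0 = -79/35, a_1 = 3, a_2 = 25/7, so
  g(x) = 25*x^2/7 + 3*x - 79/35.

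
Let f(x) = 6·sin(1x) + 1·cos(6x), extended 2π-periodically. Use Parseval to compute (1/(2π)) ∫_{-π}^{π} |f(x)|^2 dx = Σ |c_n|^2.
Σ |c_n|^2 = 37/2

Expand |f|^2 and use orthogonality of {sin(nx), cos(mx)} on [-π, π]:
  ∫_{-π}^{π} sin(nx)^2 dx = π, ∫ cos(mx)^2 dx = π, and cross terms integrate to 0.
So ∫_{-π}^{π} f(x)^2 dx = 6^2 · π + 1^2 · π = (36 + 1)π.
Divide by 2π: (36 + 1)/2 = 37/2.
By Parseval, this equals Σ |c_n|^2.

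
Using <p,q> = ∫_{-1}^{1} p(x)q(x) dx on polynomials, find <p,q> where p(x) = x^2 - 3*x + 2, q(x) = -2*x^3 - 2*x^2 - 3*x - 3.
<p,q> = -136/15

Expand the product: p(x)·q(x) = -2*x^5 + 4*x^4 - x^3 + 2*x^2 + 3*x - 6.
∫_{-1}^{1} of each monomial x^k gives [2/(k+1) if k even, 0 if k odd]. Integrating term-by-term (or equivalently evaluating the antiderivative F(x) = -x^6/3 + 4*x^5/5 - x^4/4 + 2*x^3/3 + 3*x^2/2 - 6*x at the endpoints):
  F(1) − F(−1) = -217/60 − (109/20) = -136/15.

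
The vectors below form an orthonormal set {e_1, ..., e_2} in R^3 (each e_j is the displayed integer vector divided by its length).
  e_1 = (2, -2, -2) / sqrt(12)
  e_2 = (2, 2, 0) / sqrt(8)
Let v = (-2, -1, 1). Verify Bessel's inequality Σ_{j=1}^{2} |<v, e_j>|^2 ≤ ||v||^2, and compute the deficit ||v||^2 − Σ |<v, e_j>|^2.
Σ |<v, e_j>|^2 = 35/6; ||v||^2 = 6; deficit = 1/6

Write each e_j = u_j / sqrt(<u_j, u_j>) where u_j is the displayed integer vector. Then <v, e_j> = <v, u_j> / sqrt(<u_j, u_j>), so |<v, e_j>|^2 = <v, u_j>^2 / <u_j, u_j>.
Coefficients: <v, e_1> = -4/sqrt(12), <v, e_2> = -6/sqrt(8).
Square and sum: Σ |<v, e_j>|^2 = 35/6.
Compute ||v||^2 = v·v = 6.
Deficit = 6 − 35/6 = 1/6 ≥ 0, confirming Bessel's inequality. (The deficit equals ||v − Σ <v,e_j> e_j||^2, the squared distance from v to span{e_j}.)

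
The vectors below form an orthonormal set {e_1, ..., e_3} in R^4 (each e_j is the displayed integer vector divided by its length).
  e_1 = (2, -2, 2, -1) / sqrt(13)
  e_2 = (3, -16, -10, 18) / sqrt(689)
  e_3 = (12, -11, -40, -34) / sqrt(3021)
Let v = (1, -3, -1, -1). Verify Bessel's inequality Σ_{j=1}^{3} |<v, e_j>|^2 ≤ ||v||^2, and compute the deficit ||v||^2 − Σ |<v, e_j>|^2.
Σ |<v, e_j>|^2 = 635/57; ||v||^2 = 12; deficit = 49/57

Write each e_j = u_j / sqrt(<u_j, u_j>) where u_j is the displayed integer vector. Then <v, e_j> = <v, u_j> / sqrt(<u_j, u_j>), so |<v, e_j>|^2 = <v, u_j>^2 / <u_j, u_j>.
Coefficients: <v, e_1> = 7/sqrt(13), <v, e_2> = 43/sqrt(689), <v, e_3> = 119/sqrt(3021).
Square and sum: Σ |<v, e_j>|^2 = 635/57.
Compute ||v||^2 = v·v = 12.
Deficit = 12 − 635/57 = 49/57 ≥ 0, confirming Bessel's inequality. (The deficit equals ||v − Σ <v,e_j> e_j||^2, the squared distance from v to span{e_j}.)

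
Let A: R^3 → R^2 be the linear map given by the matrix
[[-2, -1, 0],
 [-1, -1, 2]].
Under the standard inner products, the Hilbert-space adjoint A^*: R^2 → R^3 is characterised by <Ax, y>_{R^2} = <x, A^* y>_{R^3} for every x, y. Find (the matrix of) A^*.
A^* = A^T =
[[-2, -1],
 [-1, -1],
 [0, 2]]

For real matrices with standard dot products, the defining identity <Ax, y> = <x, A^* y> gives (Ax)^T y = x^T (A^*) y, i.e. x^T A^T y = x^T (A^*) y. Since this holds for all x, y, we must have A^* = A^T. Therefore
A^* =
[[-2, -1],
 [-1, -1],
 [0, 2]].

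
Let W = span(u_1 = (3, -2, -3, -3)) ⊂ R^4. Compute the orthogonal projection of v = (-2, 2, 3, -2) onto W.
proj_W(v) = (-39/31, 26/31, 39/31, 39/31)

Set up U = [u_1 | ... | u_1] ∈ R^(4×1). The projector onto W = col(U) is P = U (U^T U)^(-1) U^T.
Compute U^T U =
  [31],
and U^T v = (-13).
Solve U^T U · c = U^T v for the coefficients: c = (-13/31). The projection is proj_W(v) = U c.
Check: (v - proj_W(v)) · u_1 = 0  (should be 0).
Result: proj_W(v) = (-39/31, 26/31, 39/31, 39/31).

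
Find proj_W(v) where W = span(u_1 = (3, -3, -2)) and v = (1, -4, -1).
proj_W(v) = (51/22, -51/22, -17/11)

Set up U = [u_1 | ... | u_1] ∈ R^(3×1). The projector onto W = col(U) is P = U (U^T U)^(-1) U^T.
Compute U^T U =
  [22],
and U^T v = (17).
Solve U^T U · c = U^T v for the coefficients: c = (17/22). The projection is proj_W(v) = U c.
Check: (v - proj_W(v)) · u_1 = 0  (should be 0).
Result: proj_W(v) = (51/22, -51/22, -17/11).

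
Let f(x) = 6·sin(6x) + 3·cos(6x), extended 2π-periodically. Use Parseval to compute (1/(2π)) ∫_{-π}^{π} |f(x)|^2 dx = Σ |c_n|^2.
Σ |c_n|^2 = 45/2

Expand |f|^2 and use orthogonality of {sin(nx), cos(mx)} on [-π, π]:
  ∫_{-π}^{π} sin(nx)^2 dx = π, ∫ cos(mx)^2 dx = π, and cross terms integrate to 0.
So ∫_{-π}^{π} f(x)^2 dx = 6^2 · π + 3^2 · π = (36 + 9)π.
Divide by 2π: (36 + 9)/2 = 45/2.
By Parseval, this equals Σ |c_n|^2.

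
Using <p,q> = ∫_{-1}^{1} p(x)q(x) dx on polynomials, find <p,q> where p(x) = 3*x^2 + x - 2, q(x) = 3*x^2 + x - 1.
<p,q> = 34/15

Expand the product: p(x)·q(x) = 9*x^4 + 6*x^3 - 8*x^2 - 3*x + 2.
∫_{-1}^{1} of each monomial x^k gives [2/(k+1) if k even, 0 if k odd]. Integrating term-by-term (or equivalently evaluating the antiderivative F(x) = 9*x^5/5 + 3*x^4/2 - 8*x^3/3 - 3*x^2/2 + 2*x at the endpoints):
  F(1) − F(−1) = 17/15 − (-17/15) = 34/15.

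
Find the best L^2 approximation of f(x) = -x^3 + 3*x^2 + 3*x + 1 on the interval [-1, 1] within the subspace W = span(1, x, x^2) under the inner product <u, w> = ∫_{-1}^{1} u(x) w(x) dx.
g(x) = 3*x^2 + 12*x/5 + 1

The best approximation g ∈ W is the orthogonal projection of f onto W. Writing g = a_0 + a_1 x + a_2 x^2, the coefficients solve the normal equations G · a = b where
  G_{ij} = <φ_i, φ_j> and b_i = <f, φ_i>, with φ_0 = 1, φ_1 = x, φ_2 = x^2.
G =
  [2, 0, 2/3]
  [0, 2/3, 0]
  [2/3, 0, 2/5],
b = (4, 8/5, 28/15).
Solving gives a_0 = 1, a_1 = 12/5, a_2 = 3, so
  g(x) = 3*x^2 + 12*x/5 + 1.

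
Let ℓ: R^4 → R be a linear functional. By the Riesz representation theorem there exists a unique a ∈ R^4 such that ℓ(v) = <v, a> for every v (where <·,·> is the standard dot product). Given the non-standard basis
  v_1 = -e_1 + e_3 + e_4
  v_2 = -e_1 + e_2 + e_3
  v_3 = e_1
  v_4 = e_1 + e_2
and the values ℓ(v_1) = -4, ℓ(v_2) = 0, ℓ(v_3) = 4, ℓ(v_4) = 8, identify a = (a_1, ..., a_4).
a = (4, 4, 0, 0)

Write a = (a_1, ..., a_4) in the standard basis. For each basis vector v_i, ℓ(v_i) = <v_i, a> is a linear equation in the a_j's. Collect the n equations into a matrix system V a = ℓ, where row i of V is v_i (expressed in the standard basis). Since V is invertible (lower-triangular with 1s on the diagonal, up to permutation), solve by back-substitution:
  V =
[[-1, 0, 1, 1],
 [-1, 1, 1, 0],
 [1, 0, 0, 0],
 [1, 1, 0, 0]]
  V a = (-4, 0, 4, 8)
Solving gives a = (4, 4, 0, 0).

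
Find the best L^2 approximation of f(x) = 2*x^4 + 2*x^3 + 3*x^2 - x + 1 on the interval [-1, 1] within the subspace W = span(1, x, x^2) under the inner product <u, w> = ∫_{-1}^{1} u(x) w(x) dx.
g(x) = 33*x^2/7 + x/5 + 29/35

The best approximation g ∈ W is the orthogonal projection of f onto W. Writing g = a_0 + a_1 x + a_2 x^2, the coefficients solve the normal equations G · a = b where
  G_{ij} = <φ_i, φ_j> and b_i = <f, φ_i>, with φ_0 = 1, φ_1 = x, φ_2 = x^2.
G =
  [2, 0, 2/3]
  [0, 2/3, 0]
  [2/3, 0, 2/5],
b = (24/5, 2/15, 256/105).
Solving gives a_0 = 29/35, a_1 = 1/5, a_2 = 33/7, so
  g(x) = 33*x^2/7 + x/5 + 29/35.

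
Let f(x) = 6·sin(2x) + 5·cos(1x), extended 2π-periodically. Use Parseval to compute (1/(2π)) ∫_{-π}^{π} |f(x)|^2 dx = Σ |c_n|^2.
Σ |c_n|^2 = 61/2

Expand |f|^2 and use orthogonality of {sin(nx), cos(mx)} on [-π, π]:
  ∫_{-π}^{π} sin(nx)^2 dx = π, ∫ cos(mx)^2 dx = π, and cross terms integrate to 0.
So ∫_{-π}^{π} f(x)^2 dx = 6^2 · π + 5^2 · π = (36 + 25)π.
Divide by 2π: (36 + 25)/2 = 61/2.
By Parseval, this equals Σ |c_n|^2.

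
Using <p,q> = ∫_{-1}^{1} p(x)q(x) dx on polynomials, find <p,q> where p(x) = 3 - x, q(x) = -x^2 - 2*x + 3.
<p,q> = 52/3

Expand the product: p(x)·q(x) = x^3 - x^2 - 9*x + 9.
∫_{-1}^{1} of each monomial x^k gives [2/(k+1) if k even, 0 if k odd]. Integrating term-by-term (or equivalently evaluating the antiderivative F(x) = x^4/4 - x^3/3 - 9*x^2/2 + 9*x at the endpoints):
  F(1) − F(−1) = 53/12 − (-155/12) = 52/3.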